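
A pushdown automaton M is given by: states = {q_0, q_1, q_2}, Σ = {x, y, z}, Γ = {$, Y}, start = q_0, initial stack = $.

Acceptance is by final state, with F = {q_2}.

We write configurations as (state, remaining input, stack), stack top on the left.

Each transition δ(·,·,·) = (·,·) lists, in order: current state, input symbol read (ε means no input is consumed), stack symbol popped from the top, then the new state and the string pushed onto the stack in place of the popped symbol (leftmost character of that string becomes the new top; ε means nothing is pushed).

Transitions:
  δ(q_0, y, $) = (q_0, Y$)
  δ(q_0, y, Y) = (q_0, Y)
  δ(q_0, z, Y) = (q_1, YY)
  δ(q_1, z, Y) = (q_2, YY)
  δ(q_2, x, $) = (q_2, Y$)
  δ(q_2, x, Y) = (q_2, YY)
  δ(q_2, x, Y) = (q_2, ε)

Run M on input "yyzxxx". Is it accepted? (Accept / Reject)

Reject

No computation consumes all input and reaches a final state.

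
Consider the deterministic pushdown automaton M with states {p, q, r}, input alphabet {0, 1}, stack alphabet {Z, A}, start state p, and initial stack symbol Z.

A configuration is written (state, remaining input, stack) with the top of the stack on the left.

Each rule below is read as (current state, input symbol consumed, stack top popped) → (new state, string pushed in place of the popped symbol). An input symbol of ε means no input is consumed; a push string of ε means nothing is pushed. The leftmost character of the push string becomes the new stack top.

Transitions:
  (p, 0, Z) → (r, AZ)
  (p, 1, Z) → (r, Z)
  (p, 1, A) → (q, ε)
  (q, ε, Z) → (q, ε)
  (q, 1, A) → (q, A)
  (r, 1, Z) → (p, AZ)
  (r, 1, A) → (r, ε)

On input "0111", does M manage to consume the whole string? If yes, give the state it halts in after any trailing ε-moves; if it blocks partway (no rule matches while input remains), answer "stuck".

(p, 0111, Z)
  read 0, top Z: go to r, push AZ → (r, 111, AZ)
  read 1, top A: go to r, push ε → (r, 11, Z)
  read 1, top Z: go to p, push AZ → (p, 1, AZ)
  read 1, top A: go to q, push ε → (q, ε, Z)
  ε-move, top Z: go to q, push ε → (q, ε, ε)
All input consumed; M is in state q.

q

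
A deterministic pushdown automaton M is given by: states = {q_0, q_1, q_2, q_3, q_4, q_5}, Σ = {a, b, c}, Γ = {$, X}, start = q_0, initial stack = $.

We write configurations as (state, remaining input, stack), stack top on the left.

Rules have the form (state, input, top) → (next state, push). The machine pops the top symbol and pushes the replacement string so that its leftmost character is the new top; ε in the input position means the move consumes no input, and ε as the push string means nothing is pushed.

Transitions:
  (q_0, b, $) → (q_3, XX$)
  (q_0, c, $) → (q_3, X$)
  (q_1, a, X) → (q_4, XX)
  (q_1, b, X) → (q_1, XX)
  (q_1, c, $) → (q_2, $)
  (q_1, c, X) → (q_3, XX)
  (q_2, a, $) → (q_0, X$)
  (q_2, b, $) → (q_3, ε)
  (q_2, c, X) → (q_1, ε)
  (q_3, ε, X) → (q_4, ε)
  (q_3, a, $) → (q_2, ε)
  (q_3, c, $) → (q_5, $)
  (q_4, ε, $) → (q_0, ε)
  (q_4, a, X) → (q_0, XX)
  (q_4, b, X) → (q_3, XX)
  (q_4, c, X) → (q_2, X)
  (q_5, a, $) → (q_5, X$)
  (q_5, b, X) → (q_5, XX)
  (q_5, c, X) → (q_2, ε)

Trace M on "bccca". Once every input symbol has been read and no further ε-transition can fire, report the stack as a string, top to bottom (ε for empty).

X$

(q_0, bccca, $) ⊢ (q_3, ccca, XX$) ⊢ (q_4, ccca, X$) ⊢ (q_2, cca, X$) ⊢ (q_1, ca, $) ⊢ (q_2, a, $) ⊢ (q_0, ε, X$)
All input consumed in state q_0 with stack X$.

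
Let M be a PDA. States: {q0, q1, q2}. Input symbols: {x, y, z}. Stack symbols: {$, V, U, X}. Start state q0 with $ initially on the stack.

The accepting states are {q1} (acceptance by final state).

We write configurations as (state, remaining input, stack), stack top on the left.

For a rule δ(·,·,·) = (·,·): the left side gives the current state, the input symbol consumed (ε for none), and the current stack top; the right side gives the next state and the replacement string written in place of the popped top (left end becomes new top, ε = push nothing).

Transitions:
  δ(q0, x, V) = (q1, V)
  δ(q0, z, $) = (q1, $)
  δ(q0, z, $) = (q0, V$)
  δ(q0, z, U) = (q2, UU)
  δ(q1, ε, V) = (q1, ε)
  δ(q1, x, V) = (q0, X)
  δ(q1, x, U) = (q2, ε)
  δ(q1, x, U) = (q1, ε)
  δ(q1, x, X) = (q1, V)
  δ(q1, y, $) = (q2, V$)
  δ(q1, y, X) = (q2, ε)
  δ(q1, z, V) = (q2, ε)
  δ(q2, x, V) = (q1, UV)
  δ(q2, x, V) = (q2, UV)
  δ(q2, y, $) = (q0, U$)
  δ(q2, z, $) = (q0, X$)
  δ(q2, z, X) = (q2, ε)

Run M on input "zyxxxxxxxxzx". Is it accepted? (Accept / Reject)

No computation consumes all input and reaches a final state.

Reject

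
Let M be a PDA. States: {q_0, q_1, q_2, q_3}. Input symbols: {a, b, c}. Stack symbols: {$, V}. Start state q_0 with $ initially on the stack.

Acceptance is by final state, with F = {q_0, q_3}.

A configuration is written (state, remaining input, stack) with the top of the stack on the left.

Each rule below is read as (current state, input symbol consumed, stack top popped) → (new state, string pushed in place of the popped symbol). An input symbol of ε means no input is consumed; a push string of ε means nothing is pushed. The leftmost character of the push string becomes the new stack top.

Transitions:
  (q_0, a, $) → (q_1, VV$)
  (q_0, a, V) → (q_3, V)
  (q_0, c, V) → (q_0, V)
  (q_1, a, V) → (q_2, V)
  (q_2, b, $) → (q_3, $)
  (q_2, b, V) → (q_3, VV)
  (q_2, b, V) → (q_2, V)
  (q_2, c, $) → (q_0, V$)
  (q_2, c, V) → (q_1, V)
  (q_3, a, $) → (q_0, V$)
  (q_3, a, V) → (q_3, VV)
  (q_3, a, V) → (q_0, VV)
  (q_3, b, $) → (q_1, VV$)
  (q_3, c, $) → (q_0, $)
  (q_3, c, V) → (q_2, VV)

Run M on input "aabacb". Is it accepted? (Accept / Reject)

Accept

One accepting computation: (q_0, aabacb, $) ⊢ (q_1, abacb, VV$) ⊢ (q_2, bacb, VV$) ⊢ (q_3, acb, VVV$) ⊢ (q_3, cb, VVVV$) ⊢ (q_2, b, VVVVV$) ⊢ (q_3, ε, VVVVVV$)
All input consumed and state q_3 ∈ F.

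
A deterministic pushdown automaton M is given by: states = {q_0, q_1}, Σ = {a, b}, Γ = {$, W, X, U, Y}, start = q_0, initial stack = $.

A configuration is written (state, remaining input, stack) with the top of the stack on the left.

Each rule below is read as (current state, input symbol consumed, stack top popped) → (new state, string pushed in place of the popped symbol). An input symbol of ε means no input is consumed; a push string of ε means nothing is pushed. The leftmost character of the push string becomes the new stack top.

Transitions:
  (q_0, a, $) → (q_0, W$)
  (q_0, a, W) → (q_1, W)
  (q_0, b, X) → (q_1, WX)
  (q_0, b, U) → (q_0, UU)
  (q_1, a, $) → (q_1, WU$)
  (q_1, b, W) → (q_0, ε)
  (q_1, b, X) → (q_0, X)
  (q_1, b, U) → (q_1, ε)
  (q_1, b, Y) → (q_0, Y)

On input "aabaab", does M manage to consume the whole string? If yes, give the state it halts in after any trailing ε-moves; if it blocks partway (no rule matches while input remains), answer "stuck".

(q_0, aabaab, $)
  read a, top $: go to q_0, push W$ → (q_0, abaab, W$)
  read a, top W: go to q_1, push W → (q_1, baab, W$)
  read b, top W: go to q_0, push ε → (q_0, aab, $)
  read a, top $: go to q_0, push W$ → (q_0, ab, W$)
  read a, top W: go to q_1, push W → (q_1, b, W$)
  read b, top W: go to q_0, push ε → (q_0, ε, $)
All input consumed; M is in state q_0.

q_0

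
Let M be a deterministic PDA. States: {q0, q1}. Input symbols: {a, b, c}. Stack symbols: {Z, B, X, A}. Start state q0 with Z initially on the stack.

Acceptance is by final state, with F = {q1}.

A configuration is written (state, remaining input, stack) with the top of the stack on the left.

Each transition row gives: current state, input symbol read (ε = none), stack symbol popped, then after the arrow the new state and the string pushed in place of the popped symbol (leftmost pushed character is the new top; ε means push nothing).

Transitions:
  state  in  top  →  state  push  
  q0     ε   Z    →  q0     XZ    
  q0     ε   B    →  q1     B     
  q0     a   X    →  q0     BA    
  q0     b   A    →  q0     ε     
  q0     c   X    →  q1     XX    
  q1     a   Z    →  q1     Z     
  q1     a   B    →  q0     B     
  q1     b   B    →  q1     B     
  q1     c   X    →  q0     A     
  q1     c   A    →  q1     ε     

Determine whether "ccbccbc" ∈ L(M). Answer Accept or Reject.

(q0, ccbccbc, Z)
  ε-move, top Z: go to q0, push XZ → (q0, ccbccbc, XZ)
  read c, top X: go to q1, push XX → (q1, cbccbc, XXZ)
  read c, top X: go to q0, push A → (q0, bccbc, AXZ)
  read b, top A: go to q0, push ε → (q0, ccbc, XZ)
  read c, top X: go to q1, push XX → (q1, cbc, XXZ)
  read c, top X: go to q0, push A → (q0, bc, AXZ)
  read b, top A: go to q0, push ε → (q0, c, XZ)
  read c, top X: go to q1, push XX → (q1, ε, XXZ)
All input consumed; state q1 ∈ F.

Accept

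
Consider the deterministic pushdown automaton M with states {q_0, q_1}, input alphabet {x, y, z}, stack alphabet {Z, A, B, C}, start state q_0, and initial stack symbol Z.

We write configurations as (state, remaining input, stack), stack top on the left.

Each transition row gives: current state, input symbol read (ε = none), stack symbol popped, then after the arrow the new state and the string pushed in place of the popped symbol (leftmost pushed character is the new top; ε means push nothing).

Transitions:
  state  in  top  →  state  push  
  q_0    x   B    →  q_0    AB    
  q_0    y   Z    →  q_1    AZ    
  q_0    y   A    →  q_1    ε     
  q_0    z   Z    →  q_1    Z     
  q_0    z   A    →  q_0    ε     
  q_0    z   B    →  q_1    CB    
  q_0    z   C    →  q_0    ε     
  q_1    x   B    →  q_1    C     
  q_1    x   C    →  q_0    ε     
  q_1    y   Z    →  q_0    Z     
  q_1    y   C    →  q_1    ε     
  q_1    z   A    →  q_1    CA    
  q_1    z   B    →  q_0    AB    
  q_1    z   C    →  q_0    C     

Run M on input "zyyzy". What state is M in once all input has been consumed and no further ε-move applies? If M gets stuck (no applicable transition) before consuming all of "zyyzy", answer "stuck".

(q_0, zyyzy, Z)
  read z, top Z: go to q_1, push Z → (q_1, yyzy, Z)
  read y, top Z: go to q_0, push Z → (q_0, yzy, Z)
  read y, top Z: go to q_1, push AZ → (q_1, zy, AZ)
  read z, top A: go to q_1, push CA → (q_1, y, CAZ)
  read y, top C: go to q_1, push ε → (q_1, ε, AZ)
All input consumed; M is in state q_1.

q_1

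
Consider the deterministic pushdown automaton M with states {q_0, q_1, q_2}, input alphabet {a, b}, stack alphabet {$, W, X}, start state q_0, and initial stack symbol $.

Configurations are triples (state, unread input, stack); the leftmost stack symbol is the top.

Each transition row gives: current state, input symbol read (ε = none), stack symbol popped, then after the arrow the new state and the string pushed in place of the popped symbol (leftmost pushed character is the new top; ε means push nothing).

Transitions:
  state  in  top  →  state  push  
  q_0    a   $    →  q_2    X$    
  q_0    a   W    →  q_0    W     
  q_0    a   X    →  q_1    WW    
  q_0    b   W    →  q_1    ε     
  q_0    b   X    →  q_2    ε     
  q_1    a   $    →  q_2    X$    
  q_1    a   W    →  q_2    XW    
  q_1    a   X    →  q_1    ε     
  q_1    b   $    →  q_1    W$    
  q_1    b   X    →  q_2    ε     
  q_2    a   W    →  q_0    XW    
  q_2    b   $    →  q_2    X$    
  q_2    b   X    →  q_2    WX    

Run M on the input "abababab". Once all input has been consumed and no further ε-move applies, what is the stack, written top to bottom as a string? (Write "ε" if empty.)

WX$

(q_0, abababab, $) ⊢ (q_2, bababab, X$) ⊢ (q_2, ababab, WX$) ⊢ (q_0, babab, XWX$) ⊢ (q_2, abab, WX$) ⊢ (q_0, bab, XWX$) ⊢ (q_2, ab, WX$) ⊢ (q_0, b, XWX$) ⊢ (q_2, ε, WX$)
All input consumed in state q_2 with stack WX$.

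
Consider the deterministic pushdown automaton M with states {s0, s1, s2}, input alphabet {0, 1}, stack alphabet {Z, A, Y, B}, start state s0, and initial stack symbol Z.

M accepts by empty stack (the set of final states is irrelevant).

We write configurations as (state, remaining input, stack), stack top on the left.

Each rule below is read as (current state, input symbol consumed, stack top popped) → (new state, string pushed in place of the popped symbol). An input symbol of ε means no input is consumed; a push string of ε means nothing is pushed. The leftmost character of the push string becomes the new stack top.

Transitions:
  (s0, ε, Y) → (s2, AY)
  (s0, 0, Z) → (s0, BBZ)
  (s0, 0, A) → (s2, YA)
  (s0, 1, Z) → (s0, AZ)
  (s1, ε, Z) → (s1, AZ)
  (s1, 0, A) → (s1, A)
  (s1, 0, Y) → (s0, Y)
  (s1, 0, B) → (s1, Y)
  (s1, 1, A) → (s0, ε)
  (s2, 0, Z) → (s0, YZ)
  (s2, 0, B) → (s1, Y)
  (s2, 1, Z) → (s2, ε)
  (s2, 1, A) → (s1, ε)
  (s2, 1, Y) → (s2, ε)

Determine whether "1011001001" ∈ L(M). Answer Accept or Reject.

(s0, 1011001001, Z)
  read 1, top Z: go to s0, push AZ → (s0, 011001001, AZ)
  read 0, top A: go to s2, push YA → (s2, 11001001, YAZ)
  read 1, top Y: go to s2, push ε → (s2, 1001001, AZ)
  read 1, top A: go to s1, push ε → (s1, 001001, Z)
  ε-move, top Z: go to s1, push AZ → (s1, 001001, AZ)
  read 0, top A: go to s1, push A → (s1, 01001, AZ)
  read 0, top A: go to s1, push A → (s1, 1001, AZ)
  read 1, top A: go to s0, push ε → (s0, 001, Z)
  read 0, top Z: go to s0, push BBZ → (s0, 01, BBZ)
No transition applies at (s0, 01, BBZ); input not fully consumed.

Reject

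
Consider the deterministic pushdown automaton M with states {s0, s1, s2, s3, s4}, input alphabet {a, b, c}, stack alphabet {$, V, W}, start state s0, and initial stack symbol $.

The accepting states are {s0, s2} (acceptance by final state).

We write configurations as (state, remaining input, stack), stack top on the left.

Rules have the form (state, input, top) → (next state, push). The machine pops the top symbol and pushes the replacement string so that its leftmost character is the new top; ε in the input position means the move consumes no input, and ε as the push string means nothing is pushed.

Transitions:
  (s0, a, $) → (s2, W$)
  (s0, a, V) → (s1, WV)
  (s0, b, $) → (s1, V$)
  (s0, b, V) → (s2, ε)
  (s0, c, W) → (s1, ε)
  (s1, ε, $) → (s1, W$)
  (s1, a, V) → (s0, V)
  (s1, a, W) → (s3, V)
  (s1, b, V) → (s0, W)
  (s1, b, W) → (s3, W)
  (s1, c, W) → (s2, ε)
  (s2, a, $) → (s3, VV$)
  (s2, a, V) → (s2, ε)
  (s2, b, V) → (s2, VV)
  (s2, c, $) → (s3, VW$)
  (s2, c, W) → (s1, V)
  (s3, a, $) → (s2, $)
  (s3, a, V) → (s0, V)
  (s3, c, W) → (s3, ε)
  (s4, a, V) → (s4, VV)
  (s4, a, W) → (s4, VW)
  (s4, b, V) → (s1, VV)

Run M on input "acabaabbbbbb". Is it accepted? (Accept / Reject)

(s0, acabaabbbbbb, $)
  read a, top $: go to s2, push W$ → (s2, cabaabbbbbb, W$)
  read c, top W: go to s1, push V → (s1, abaabbbbbb, V$)
  read a, top V: go to s0, push V → (s0, baabbbbbb, V$)
  read b, top V: go to s2, push ε → (s2, aabbbbbb, $)
  read a, top $: go to s3, push VV$ → (s3, abbbbbb, VV$)
  read a, top V: go to s0, push V → (s0, bbbbbb, VV$)
  read b, top V: go to s2, push ε → (s2, bbbbb, V$)
  read b, top V: go to s2, push VV → (s2, bbbb, VV$)
  read b, top V: go to s2, push VV → (s2, bbb, VVV$)
  read b, top V: go to s2, push VV → (s2, bb, VVVV$)
  read b, top V: go to s2, push VV → (s2, b, VVVVV$)
  read b, top V: go to s2, push VV → (s2, ε, VVVVVV$)
All input consumed; state s2 ∈ F.

Accept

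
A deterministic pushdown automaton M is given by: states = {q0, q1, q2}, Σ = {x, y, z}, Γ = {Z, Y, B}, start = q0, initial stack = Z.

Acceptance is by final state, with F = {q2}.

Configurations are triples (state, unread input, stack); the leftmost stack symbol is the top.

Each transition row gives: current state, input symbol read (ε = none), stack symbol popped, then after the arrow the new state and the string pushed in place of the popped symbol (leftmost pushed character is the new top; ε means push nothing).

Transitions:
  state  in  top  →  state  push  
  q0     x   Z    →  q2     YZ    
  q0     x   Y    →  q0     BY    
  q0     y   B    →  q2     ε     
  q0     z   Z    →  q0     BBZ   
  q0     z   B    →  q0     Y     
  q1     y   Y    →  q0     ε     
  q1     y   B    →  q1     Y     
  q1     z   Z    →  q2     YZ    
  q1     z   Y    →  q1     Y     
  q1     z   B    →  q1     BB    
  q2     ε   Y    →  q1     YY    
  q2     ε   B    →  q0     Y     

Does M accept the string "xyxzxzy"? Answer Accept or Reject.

(q0, xyxzxzy, Z) ⊢ (q2, yxzxzy, YZ) ⊢ (q1, yxzxzy, YYZ) ⊢ (q0, xzxzy, YZ) ⊢ (q0, zxzy, BYZ) ⊢ (q0, xzy, YYZ) ⊢ (q0, zy, BYYZ) ⊢ (q0, y, YYYZ)
No transition applies at (q0, y, YYYZ); input not fully consumed.

Reject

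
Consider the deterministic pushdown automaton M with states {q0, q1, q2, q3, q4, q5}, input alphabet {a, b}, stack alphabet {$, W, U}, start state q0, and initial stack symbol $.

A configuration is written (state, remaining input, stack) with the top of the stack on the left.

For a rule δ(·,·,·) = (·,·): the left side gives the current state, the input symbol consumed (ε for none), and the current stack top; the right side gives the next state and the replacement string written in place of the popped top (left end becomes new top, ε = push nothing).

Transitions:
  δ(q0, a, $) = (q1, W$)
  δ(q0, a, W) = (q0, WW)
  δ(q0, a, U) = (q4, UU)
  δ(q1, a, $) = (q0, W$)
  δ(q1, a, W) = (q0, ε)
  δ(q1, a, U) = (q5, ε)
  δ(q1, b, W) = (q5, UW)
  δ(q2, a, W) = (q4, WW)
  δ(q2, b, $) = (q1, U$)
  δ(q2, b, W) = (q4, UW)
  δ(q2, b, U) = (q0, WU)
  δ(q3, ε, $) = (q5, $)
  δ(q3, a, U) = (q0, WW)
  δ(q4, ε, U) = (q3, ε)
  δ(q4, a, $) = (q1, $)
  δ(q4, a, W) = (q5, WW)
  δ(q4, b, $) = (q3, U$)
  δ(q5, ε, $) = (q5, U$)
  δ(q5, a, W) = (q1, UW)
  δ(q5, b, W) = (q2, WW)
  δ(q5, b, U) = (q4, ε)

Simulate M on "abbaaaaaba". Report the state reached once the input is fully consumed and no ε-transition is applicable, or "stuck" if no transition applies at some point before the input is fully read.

(q0, abbaaaaaba, $)
  read a, top $: go to q1, push W$ → (q1, bbaaaaaba, W$)
  read b, top W: go to q5, push UW → (q5, baaaaaba, UW$)
  read b, top U: go to q4, push ε → (q4, aaaaaba, W$)
  read a, top W: go to q5, push WW → (q5, aaaaba, WW$)
  read a, top W: go to q1, push UW → (q1, aaaba, UWW$)
  read a, top U: go to q5, push ε → (q5, aaba, WW$)
  read a, top W: go to q1, push UW → (q1, aba, UWW$)
  read a, top U: go to q5, push ε → (q5, ba, WW$)
  read b, top W: go to q2, push WW → (q2, a, WWW$)
  read a, top W: go to q4, push WW → (q4, ε, WWWW$)
All input consumed; M is in state q4.

q4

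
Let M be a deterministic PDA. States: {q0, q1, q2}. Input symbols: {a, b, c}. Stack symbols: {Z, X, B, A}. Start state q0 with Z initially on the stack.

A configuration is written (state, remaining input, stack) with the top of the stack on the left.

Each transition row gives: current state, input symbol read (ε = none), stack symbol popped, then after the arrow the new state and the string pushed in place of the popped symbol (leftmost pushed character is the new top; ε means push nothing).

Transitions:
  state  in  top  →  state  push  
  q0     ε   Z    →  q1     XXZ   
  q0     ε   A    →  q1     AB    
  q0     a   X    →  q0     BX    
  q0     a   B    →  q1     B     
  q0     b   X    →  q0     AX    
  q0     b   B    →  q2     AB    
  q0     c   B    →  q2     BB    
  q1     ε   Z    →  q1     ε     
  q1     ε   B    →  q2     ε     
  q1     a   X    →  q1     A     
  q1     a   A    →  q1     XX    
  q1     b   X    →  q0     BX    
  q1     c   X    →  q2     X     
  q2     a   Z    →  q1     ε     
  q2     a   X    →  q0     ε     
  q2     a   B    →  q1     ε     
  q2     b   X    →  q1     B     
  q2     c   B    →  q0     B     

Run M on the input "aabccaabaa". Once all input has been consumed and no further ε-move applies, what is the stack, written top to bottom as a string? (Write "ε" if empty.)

XXZ

(q0, aabccaabaa, Z)
  ε-move, top Z: go to q1, push XXZ → (q1, aabccaabaa, XXZ)
  read a, top X: go to q1, push A → (q1, abccaabaa, AXZ)
  read a, top A: go to q1, push XX → (q1, bccaabaa, XXXZ)
  read b, top X: go to q0, push BX → (q0, ccaabaa, BXXXZ)
  read c, top B: go to q2, push BB → (q2, caabaa, BBXXXZ)
  read c, top B: go to q0, push B → (q0, aabaa, BBXXXZ)
  read a, top B: go to q1, push B → (q1, abaa, BBXXXZ)
  ε-move, top B: go to q2, push ε → (q2, abaa, BXXXZ)
  read a, top B: go to q1, push ε → (q1, baa, XXXZ)
  read b, top X: go to q0, push BX → (q0, aa, BXXXZ)
  read a, top B: go to q1, push B → (q1, a, BXXXZ)
  ε-move, top B: go to q2, push ε → (q2, a, XXXZ)
  read a, top X: go to q0, push ε → (q0, ε, XXZ)
All input consumed in state q0 with stack XXZ.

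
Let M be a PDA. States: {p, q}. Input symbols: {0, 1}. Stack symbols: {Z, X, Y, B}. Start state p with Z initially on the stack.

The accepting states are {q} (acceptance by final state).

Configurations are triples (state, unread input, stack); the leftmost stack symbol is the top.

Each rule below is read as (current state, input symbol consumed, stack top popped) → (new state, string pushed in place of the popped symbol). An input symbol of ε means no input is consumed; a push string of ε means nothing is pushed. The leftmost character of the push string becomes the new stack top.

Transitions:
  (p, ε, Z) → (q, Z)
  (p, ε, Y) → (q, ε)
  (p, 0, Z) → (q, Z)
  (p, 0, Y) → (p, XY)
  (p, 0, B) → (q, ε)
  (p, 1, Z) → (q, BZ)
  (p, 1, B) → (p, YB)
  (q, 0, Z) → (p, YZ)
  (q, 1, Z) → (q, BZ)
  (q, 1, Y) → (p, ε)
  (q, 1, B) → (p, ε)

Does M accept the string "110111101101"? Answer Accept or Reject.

One accepting computation: (p, 110111101101, Z) ⊢ (q, 10111101101, BZ) ⊢ (p, 0111101101, Z) ⊢ (q, 111101101, Z) ⊢ (q, 11101101, BZ) ⊢ (p, 1101101, Z) ⊢ (q, 101101, BZ) ⊢ (p, 01101, Z) ⊢ (q, 1101, Z) ⊢ (q, 101, BZ) ⊢ (p, 01, Z) ⊢ (q, 1, Z) ⊢ (q, ε, BZ)
All input consumed and state q ∈ F.

Accept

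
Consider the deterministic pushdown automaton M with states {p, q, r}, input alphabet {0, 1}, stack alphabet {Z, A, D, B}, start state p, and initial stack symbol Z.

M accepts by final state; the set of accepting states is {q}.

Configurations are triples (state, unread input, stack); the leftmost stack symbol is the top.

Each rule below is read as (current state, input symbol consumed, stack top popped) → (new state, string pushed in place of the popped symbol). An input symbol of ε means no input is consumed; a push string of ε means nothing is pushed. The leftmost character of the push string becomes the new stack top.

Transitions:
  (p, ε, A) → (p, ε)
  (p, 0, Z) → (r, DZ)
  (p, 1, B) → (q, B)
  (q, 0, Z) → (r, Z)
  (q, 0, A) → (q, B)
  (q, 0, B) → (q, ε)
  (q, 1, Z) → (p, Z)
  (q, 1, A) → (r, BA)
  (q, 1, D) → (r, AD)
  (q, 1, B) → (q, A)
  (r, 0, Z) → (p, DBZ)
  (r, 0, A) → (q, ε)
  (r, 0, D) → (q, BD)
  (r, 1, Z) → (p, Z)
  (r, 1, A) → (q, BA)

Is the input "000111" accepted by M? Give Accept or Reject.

Accept

(p, 000111, Z)
  read 0, top Z: go to r, push DZ → (r, 00111, DZ)
  read 0, top D: go to q, push BD → (q, 0111, BDZ)
  read 0, top B: go to q, push ε → (q, 111, DZ)
  read 1, top D: go to r, push AD → (r, 11, ADZ)
  read 1, top A: go to q, push BA → (q, 1, BADZ)
  read 1, top B: go to q, push A → (q, ε, AADZ)
All input consumed; state q ∈ F.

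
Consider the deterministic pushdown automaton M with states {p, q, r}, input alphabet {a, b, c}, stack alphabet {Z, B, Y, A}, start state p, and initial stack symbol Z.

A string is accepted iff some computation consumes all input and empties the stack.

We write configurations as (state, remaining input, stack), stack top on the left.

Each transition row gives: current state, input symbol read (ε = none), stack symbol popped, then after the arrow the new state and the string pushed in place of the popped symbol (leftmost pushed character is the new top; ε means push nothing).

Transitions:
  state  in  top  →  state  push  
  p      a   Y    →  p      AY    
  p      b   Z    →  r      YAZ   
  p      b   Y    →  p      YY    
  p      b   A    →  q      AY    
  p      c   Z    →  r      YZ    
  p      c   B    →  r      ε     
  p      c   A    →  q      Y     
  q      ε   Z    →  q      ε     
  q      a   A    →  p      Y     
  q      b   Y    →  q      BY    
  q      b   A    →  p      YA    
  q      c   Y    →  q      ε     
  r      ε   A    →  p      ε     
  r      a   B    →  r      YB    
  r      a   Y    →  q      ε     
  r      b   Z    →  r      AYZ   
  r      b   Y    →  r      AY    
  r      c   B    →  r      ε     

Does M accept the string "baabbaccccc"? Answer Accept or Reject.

(p, baabbaccccc, Z) ⊢ (r, aabbaccccc, YAZ) ⊢ (q, abbaccccc, AZ) ⊢ (p, bbaccccc, YZ) ⊢ (p, baccccc, YYZ) ⊢ (p, accccc, YYYZ) ⊢ (p, ccccc, AYYYZ) ⊢ (q, cccc, YYYYZ) ⊢ (q, ccc, YYYZ) ⊢ (q, cc, YYZ) ⊢ (q, c, YZ) ⊢ (q, ε, Z) ⊢ (q, ε, ε)
All input consumed and the stack is empty.

Accept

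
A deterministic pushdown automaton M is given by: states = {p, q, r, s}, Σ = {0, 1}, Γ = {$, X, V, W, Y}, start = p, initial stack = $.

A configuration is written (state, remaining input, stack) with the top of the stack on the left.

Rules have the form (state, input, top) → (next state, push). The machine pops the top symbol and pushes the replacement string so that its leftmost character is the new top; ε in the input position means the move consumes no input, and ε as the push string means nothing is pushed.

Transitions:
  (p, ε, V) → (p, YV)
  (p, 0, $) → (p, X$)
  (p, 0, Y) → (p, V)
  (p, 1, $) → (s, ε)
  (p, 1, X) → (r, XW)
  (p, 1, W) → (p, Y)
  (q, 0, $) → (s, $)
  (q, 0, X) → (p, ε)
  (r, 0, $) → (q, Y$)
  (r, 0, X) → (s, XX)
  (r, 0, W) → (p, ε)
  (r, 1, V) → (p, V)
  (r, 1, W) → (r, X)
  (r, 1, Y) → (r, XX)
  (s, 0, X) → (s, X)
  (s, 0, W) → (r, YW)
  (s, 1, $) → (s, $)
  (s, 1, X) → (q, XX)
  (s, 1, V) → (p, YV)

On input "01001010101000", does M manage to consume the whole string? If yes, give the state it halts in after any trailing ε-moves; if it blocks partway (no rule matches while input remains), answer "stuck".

(p, 01001010101000, $) ⊢ (p, 1001010101000, X$) ⊢ (r, 001010101000, XW$) ⊢ (s, 01010101000, XXW$) ⊢ (s, 1010101000, XXW$) ⊢ (q, 010101000, XXXW$) ⊢ (p, 10101000, XXW$) ⊢ (r, 0101000, XWXW$) ⊢ (s, 101000, XXWXW$) ⊢ (q, 01000, XXXWXW$) ⊢ (p, 1000, XXWXW$) ⊢ (r, 000, XWXWXW$) ⊢ (s, 00, XXWXWXW$) ⊢ (s, 0, XXWXWXW$) ⊢ (s, ε, XXWXWXW$)
All input consumed; M is in state s.

s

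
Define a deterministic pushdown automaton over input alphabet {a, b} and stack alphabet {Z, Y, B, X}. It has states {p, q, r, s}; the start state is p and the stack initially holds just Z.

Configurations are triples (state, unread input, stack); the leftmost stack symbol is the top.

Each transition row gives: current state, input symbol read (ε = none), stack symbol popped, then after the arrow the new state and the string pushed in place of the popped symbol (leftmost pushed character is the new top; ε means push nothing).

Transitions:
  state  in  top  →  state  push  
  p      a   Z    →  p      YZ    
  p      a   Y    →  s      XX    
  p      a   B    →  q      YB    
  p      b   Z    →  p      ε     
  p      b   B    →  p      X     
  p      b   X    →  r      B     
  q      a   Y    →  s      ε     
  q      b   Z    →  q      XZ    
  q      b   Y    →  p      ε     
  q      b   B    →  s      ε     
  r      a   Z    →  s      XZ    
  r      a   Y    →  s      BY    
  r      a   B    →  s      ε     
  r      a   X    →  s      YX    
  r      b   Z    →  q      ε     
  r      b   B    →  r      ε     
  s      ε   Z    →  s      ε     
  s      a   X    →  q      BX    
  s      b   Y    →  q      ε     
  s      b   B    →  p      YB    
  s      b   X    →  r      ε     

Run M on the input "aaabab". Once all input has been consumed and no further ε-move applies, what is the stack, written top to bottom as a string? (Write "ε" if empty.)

XXZ

(p, aaabab, Z) ⊢ (p, aabab, YZ) ⊢ (s, abab, XXZ) ⊢ (q, bab, BXXZ) ⊢ (s, ab, XXZ) ⊢ (q, b, BXXZ) ⊢ (s, ε, XXZ)
All input consumed in state s with stack XXZ.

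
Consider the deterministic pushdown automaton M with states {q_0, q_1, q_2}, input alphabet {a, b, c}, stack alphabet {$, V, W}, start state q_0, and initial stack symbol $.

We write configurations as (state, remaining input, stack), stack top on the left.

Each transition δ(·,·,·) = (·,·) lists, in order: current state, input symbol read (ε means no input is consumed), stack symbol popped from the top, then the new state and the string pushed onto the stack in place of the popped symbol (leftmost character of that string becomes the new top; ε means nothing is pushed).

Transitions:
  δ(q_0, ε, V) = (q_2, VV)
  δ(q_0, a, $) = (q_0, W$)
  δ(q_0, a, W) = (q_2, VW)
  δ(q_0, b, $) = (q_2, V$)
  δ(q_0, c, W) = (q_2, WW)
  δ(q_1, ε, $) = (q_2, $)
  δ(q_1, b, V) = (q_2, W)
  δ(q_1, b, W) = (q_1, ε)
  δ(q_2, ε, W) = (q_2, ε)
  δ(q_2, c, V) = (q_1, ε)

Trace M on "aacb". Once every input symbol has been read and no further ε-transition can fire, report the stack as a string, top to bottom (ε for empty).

$

(q_0, aacb, $)
  read a, top $: go to q_0, push W$ → (q_0, acb, W$)
  read a, top W: go to q_2, push VW → (q_2, cb, VW$)
  read c, top V: go to q_1, push ε → (q_1, b, W$)
  read b, top W: go to q_1, push ε → (q_1, ε, $)
  ε-move, top $: go to q_2, push $ → (q_2, ε, $)
All input consumed in state q_2 with stack $.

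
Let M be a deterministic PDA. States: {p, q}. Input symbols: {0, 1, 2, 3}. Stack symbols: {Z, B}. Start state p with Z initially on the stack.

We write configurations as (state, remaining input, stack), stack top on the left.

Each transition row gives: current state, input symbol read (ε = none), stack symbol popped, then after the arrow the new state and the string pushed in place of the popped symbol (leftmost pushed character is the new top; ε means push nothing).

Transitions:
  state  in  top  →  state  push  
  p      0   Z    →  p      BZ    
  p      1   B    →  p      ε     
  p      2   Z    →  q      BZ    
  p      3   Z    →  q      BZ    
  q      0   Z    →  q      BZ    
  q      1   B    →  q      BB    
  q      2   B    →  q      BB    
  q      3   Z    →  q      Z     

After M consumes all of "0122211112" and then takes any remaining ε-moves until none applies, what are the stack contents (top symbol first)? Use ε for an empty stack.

(p, 0122211112, Z)
  read 0, top Z: go to p, push BZ → (p, 122211112, BZ)
  read 1, top B: go to p, push ε → (p, 22211112, Z)
  read 2, top Z: go to q, push BZ → (q, 2211112, BZ)
  read 2, top B: go to q, push BB → (q, 211112, BBZ)
  read 2, top B: go to q, push BB → (q, 11112, BBBZ)
  read 1, top B: go to q, push BB → (q, 1112, BBBBZ)
  read 1, top B: go to q, push BB → (q, 112, BBBBBZ)
  read 1, top B: go to q, push BB → (q, 12, BBBBBBZ)
  read 1, top B: go to q, push BB → (q, 2, BBBBBBBZ)
  read 2, top B: go to q, push BB → (q, ε, BBBBBBBBZ)
All input consumed in state q with stack BBBBBBBBZ.

BBBBBBBBZ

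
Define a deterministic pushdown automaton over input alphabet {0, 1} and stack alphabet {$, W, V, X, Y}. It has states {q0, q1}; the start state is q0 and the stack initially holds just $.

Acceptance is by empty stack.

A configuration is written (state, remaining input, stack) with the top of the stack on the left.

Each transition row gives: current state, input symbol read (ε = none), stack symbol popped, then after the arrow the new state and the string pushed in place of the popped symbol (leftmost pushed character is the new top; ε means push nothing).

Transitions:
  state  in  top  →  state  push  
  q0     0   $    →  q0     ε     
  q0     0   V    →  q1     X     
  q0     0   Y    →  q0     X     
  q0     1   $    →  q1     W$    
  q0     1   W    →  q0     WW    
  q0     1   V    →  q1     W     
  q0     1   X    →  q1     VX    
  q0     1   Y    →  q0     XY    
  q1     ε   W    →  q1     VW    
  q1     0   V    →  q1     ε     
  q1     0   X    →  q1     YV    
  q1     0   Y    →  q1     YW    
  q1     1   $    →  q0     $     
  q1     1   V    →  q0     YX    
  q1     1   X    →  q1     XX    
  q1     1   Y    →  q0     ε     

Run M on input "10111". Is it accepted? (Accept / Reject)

Reject

(q0, 10111, $)
  read 1, top $: go to q1, push W$ → (q1, 0111, W$)
  ε-move, top W: go to q1, push VW → (q1, 0111, VW$)
  read 0, top V: go to q1, push ε → (q1, 111, W$)
  ε-move, top W: go to q1, push VW → (q1, 111, VW$)
  read 1, top V: go to q0, push YX → (q0, 11, YXW$)
  read 1, top Y: go to q0, push XY → (q0, 1, XYXW$)
  read 1, top X: go to q1, push VX → (q1, ε, VXYXW$)
All input consumed; stack is VXYXW$, not empty, and no further ε-move applies.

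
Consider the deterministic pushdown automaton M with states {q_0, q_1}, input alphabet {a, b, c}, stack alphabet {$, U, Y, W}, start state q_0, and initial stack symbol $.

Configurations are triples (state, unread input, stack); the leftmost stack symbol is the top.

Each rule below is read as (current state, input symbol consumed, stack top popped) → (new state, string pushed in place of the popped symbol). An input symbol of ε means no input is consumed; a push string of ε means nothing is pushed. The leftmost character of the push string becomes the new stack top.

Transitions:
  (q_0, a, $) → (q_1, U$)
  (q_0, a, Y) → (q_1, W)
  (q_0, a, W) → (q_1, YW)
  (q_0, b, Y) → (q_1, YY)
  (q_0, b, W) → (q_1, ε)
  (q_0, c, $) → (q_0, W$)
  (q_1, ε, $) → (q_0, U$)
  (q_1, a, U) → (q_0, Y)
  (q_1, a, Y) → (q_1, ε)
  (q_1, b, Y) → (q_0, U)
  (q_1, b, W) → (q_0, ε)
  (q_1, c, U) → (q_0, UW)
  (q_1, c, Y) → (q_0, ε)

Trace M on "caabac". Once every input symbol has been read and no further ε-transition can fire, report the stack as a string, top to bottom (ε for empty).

(q_0, caabac, $)
  read c, top $: go to q_0, push W$ → (q_0, aabac, W$)
  read a, top W: go to q_1, push YW → (q_1, abac, YW$)
  read a, top Y: go to q_1, push ε → (q_1, bac, W$)
  read b, top W: go to q_0, push ε → (q_0, ac, $)
  read a, top $: go to q_1, push U$ → (q_1, c, U$)
  read c, top U: go to q_0, push UW → (q_0, ε, UW$)
All input consumed in state q_0 with stack UW$.

UW$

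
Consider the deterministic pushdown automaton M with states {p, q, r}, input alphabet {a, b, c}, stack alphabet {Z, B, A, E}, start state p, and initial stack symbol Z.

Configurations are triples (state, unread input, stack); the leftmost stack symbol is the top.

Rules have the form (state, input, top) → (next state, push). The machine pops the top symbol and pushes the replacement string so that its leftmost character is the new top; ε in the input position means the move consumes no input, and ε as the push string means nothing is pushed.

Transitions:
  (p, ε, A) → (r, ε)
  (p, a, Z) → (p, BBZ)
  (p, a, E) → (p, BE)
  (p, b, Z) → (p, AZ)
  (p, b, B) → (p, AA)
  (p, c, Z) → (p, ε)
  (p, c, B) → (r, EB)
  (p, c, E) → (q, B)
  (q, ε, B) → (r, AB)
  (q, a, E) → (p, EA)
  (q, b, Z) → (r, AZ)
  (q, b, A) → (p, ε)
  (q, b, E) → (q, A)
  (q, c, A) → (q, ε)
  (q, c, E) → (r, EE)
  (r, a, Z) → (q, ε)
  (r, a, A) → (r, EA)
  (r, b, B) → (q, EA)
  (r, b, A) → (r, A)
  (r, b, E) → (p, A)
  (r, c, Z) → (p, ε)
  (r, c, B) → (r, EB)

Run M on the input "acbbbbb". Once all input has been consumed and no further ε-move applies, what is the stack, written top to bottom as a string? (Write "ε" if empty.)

EAZ

(p, acbbbbb, Z) ⊢ (p, cbbbbb, BBZ) ⊢ (r, bbbbb, EBBZ) ⊢ (p, bbbb, ABBZ) ⊢ (r, bbbb, BBZ) ⊢ (q, bbb, EABZ) ⊢ (q, bb, AABZ) ⊢ (p, b, ABZ) ⊢ (r, b, BZ) ⊢ (q, ε, EAZ)
All input consumed in state q with stack EAZ.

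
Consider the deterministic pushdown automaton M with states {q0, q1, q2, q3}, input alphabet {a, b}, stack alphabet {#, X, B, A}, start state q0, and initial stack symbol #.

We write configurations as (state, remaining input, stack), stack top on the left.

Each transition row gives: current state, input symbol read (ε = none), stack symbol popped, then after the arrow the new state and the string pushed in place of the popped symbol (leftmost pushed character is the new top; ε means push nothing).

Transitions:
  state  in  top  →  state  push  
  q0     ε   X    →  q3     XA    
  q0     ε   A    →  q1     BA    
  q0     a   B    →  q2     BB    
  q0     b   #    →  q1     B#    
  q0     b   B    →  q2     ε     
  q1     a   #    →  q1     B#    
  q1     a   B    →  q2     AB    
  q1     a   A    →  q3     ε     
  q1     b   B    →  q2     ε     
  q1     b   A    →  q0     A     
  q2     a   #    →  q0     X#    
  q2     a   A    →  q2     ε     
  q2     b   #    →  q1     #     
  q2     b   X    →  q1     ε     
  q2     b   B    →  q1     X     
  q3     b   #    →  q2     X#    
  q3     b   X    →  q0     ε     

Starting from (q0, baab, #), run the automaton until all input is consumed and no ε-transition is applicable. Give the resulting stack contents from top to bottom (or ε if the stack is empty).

(q0, baab, #) ⊢ (q1, aab, B#) ⊢ (q2, ab, AB#) ⊢ (q2, b, B#) ⊢ (q1, ε, X#)
All input consumed in state q1 with stack X#.

X#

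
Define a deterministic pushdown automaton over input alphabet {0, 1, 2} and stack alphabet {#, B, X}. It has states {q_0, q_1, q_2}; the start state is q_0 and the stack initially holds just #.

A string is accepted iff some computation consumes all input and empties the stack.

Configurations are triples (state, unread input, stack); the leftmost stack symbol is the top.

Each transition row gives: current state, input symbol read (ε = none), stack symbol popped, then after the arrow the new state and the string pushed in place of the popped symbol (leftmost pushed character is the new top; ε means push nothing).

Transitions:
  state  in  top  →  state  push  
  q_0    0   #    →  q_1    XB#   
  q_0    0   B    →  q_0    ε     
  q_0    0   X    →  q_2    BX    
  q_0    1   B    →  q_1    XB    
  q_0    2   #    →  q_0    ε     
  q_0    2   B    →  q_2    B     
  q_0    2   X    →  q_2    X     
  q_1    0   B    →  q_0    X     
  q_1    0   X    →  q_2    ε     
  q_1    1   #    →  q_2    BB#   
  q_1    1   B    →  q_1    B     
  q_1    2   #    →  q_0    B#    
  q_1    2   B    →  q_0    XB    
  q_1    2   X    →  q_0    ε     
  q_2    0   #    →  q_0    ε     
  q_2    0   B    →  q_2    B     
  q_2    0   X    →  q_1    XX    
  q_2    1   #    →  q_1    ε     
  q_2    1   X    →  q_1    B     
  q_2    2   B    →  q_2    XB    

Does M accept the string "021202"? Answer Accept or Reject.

Accept

(q_0, 021202, #)
  read 0, top #: go to q_1, push XB# → (q_1, 21202, XB#)
  read 2, top X: go to q_0, push ε → (q_0, 1202, B#)
  read 1, top B: go to q_1, push XB → (q_1, 202, XB#)
  read 2, top X: go to q_0, push ε → (q_0, 02, B#)
  read 0, top B: go to q_0, push ε → (q_0, 2, #)
  read 2, top #: go to q_0, push ε → (q_0, ε, ε)
All input consumed and the stack is empty.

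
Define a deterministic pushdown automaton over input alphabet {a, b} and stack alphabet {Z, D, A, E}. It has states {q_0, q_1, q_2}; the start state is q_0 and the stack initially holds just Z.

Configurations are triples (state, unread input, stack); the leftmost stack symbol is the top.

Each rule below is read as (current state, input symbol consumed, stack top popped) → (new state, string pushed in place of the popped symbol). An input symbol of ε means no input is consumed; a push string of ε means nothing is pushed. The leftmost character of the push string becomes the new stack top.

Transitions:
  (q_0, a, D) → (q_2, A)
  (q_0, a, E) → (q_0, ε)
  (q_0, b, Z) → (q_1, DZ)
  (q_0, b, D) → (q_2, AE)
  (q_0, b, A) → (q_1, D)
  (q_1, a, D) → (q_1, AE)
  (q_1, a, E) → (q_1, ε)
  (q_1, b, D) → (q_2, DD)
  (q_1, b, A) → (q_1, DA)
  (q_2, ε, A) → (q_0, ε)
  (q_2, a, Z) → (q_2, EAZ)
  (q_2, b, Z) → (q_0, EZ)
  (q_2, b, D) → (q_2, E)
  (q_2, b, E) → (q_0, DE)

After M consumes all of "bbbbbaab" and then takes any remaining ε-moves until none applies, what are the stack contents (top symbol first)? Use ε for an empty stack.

EZ

(q_0, bbbbbaab, Z) ⊢ (q_1, bbbbaab, DZ) ⊢ (q_2, bbbaab, DDZ) ⊢ (q_2, bbaab, EDZ) ⊢ (q_0, baab, DEDZ) ⊢ (q_2, aab, AEEDZ) ⊢ (q_0, aab, EEDZ) ⊢ (q_0, ab, EDZ) ⊢ (q_0, b, DZ) ⊢ (q_2, ε, AEZ) ⊢ (q_0, ε, EZ)
All input consumed in state q_0 with stack EZ.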